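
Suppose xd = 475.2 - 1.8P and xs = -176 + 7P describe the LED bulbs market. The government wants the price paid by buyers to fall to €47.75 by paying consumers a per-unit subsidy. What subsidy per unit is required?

At a buyer price of 47.75, quantity demanded is 475.2 − 1.8·47.75 = 389.25.
Sellers supply 389.25 only when they receive Ps with -176 + 7·Ps = 389.25, i.e. Ps = 80.75.
s = Ps − Pb = 80.75 − 47.75 = 33.

Required subsidy s = €33 per unit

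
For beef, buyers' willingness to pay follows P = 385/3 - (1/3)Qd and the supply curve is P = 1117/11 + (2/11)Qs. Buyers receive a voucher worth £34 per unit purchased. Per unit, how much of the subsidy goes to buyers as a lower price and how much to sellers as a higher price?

Buyers gain £22 per unit; sellers gain £12 per unit

Pre-subsidy: 385/3 - (1/3)Q = 1117/11 + (2/11)Q gives Q* = 52 and P* = 111.
With the rebate, buyers effectively pay Pb = Ps − 34, where Ps is the price sellers receive.
On the curves, Pb = 385/3 - (1/3)Q and Ps = 1117/11 + (2/11)Q; the wedge Ps − Pb = 34 gives 1117/11 + (2/11)Q − (385/3 - (1/3)Q) = 34, so Q' = 118.
Then Pb = 385/3 − (1/3)·118 = 89 and Ps = 1117/11 + (2/11)·118 = 123.
Buyers' price falls by P* − Pb = 111 − 89 = 22; sellers' price rises by Ps − P* = 123 − 111 = 12.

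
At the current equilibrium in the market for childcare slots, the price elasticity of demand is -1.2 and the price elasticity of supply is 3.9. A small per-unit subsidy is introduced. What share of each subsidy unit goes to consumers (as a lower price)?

Consumer share = 13/17

For a small subsidy around the equilibrium, the benefit split depends on the relative slopes, which at a point are proportional to the elasticities.
Buyer share = εs/(εs + |εd|) = 3.9/(3.9 + 1.2) = 13/17; seller share = |εd|/(εs + |εd|) = 4/17.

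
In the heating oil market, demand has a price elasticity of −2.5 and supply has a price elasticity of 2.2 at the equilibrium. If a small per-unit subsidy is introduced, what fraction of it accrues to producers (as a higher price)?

For a small subsidy around the equilibrium, the benefit split depends on the relative slopes, which at a point are proportional to the elasticities.
Buyer share = εs/(εs + |εd|) = 2.2/(2.2 + 2.5) = 22/47; seller share = |εd|/(εs + |εd|) = 25/47.
So producers capture 25/47 of the subsidy.

Producer share = 25/47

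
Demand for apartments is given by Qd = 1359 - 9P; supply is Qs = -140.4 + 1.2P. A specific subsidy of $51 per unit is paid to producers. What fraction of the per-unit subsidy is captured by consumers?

Consumer share = 2/17

Pre-subsidy: 1359 - 9P = -140.4 + 1.2P gives P* = 147, Q* = 36.
With the subsidy, sellers receive Ps = Pb + 51 for each unit, where Pb is the price buyers pay.
Supply in terms of Pb becomes Qs = -140.4 + 1.2(Pb + 51) = -79.2 + 1.2Pb. Setting this equal to demand: 1359 - 9Pb = -79.2 + 1.2Pb, so Pb = 141.
Sellers receive Ps = 141 + 51 = 192; Q' = 1359 − 9·141 = 90.
Buyers' price falls by P* − Pb = 147 − 141 = 6; sellers' price rises by Ps − P* = 192 − 147 = 45.
So consumers capture 6/51 = 2/17 of each unit of subsidy.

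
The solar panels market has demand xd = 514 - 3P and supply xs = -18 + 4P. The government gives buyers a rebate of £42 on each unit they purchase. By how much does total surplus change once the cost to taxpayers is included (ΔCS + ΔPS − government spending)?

Net change in total surplus = -£1512

Pre-subsidy: 514 - 3P = -18 + 4P gives P* = 76, x* = 286.
With the rebate, buyers effectively pay Pb = Ps − 42, where Ps is the price sellers receive.
Demand in terms of Ps becomes xd = 514 − 3(Ps − 42) = 640 - 3Ps. Setting this equal to supply: 640 - 3Ps = -18 + 4Ps, so Ps = 94.
Buyers pay Pb = 94 − 42 = 52; x' = -18 + 4·94 = 358.
ΔCS = ½(286 + 358)(76 − 52) = 7728; ΔPS = ½(286 + 358)(94 − 76) = 5796.
Government spending = 42 × 358 = 15036.
Net change = 7728 + 5796 − 15036 = -1512. The loss equals the DWL triangle ½·42·72.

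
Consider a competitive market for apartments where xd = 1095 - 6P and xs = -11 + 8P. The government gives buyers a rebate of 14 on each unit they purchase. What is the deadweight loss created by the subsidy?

Deadweight loss = 336

Pre-subsidy: 1095 - 6P = -11 + 8P gives P* = 79, x* = 621.
With the rebate, buyers effectively pay Pb = Ps − 14, where Ps is the price sellers receive.
Demand in terms of Ps becomes xd = 1095 − 6(Ps − 14) = 1179 - 6Ps. Setting this equal to supply: 1179 - 6Ps = -11 + 8Ps, so Ps = 85.
Buyers pay Pb = 85 − 14 = 71; x' = -11 + 8·85 = 669.
The subsidy expands output by 669 − 621 = 48 past the efficient level; on those units the gap between marginal cost and willingness to pay runs from 0 up to 14.
DWL = ½ × 14 × 48 = 336.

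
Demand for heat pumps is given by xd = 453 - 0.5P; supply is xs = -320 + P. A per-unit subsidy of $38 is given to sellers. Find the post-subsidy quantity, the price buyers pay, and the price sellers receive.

x' = 208; buyers pay $490; sellers receive $528

Pre-subsidy: 453 - 0.5P = -320 + P gives P* = 1546/3, x* = 586/3.
With the subsidy, sellers receive Ps = Pb + 38 for each unit, where Pb is the price buyers pay.
Supply in terms of Pb becomes xs = -320 + 1(Pb + 38) = -282 + Pb. Setting this equal to demand: 453 - 0.5Pb = -282 + Pb, so Pb = 490.
Sellers receive Ps = 490 + 38 = 528; x' = 453 − 0.5·490 = 208.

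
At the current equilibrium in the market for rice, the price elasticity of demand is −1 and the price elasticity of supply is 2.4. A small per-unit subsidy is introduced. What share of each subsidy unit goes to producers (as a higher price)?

Producer share = 5/17

For a small subsidy around the equilibrium, the benefit split depends on the relative slopes, which at a point are proportional to the elasticities.
Buyer share = εs/(εs + |εd|) = 2.4/(2.4 + 1) = 12/17; seller share = |εd|/(εs + |εd|) = 5/17.
So producers capture 5/17 of the subsidy.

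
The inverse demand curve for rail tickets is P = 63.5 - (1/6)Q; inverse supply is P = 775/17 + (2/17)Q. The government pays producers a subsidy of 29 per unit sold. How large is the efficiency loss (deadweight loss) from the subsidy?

Deadweight loss = 1479

Pre-subsidy: 63.5 - (1/6)Q = 775/17 + (2/17)Q gives Q* = 63 and P* = 53.
With the subsidy, sellers receive Ps = Pb + 29 for each unit, where Pb is the price buyers pay.
On the curves, Pb = 63.5 - (1/6)Q and Ps = 775/17 + (2/17)Q; the wedge Ps − Pb = 29 gives 775/17 + (2/17)Q − (63.5 - (1/6)Q) = 29, so Q' = 165.
Then Pb = 63.5 − (1/6)·165 = 36 and Ps = 775/17 + (2/17)·165 = 65.
The subsidy expands output by 165 − 63 = 102 past the efficient level; on those units the gap between marginal cost and willingness to pay runs from 0 up to 29.
DWL = ½ × 29 × 102 = 1479.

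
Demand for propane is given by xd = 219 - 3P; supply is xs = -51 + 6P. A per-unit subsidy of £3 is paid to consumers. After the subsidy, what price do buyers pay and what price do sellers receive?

Pre-subsidy: 219 - 3P = -51 + 6P gives P* = 30, x* = 129.
With the rebate, buyers effectively pay Pb = Ps − 3, where Ps is the price sellers receive.
Demand in terms of Ps becomes xd = 219 − 3(Ps − 3) = 228 - 3Ps. Setting this equal to supply: 228 - 3Ps = -51 + 6Ps, so Ps = 31.
Buyers pay Pb = 31 − 3 = 28; x' = -51 + 6·31 = 135.

Buyers pay £28; sellers receive £31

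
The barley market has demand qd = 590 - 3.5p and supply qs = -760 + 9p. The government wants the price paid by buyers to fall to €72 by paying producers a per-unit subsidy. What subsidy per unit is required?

At a buyer price of 72, quantity demanded is 590 − 3.5·72 = 338.
Sellers supply 338 only when they receive ps with -760 + 9·ps = 338, i.e. ps = 122.
s = ps − pb = 122 − 72 = 50.

Required subsidy s = €50 per unit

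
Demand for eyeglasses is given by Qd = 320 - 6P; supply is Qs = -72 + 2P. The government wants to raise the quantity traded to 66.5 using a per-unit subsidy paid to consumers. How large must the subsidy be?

At Q = 66.5, invert demand for the buyer price: Pb = (320 − 66.5)/6 = 42.25; invert supply for the seller price: Ps = (66.5 − (-72))/2 = 69.25.
The subsidy must fill the gap: s = Ps − Pb = 69.25 − 42.25 = 27.

Required subsidy s = 27 per unit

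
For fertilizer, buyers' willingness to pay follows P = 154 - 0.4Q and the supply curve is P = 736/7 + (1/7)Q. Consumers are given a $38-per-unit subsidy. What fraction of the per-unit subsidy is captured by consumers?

Consumer share = 14/19

Pre-subsidy: 154 - 0.4Q = 736/7 + (1/7)Q gives Q* = 90 and P* = 118.
With the rebate, buyers effectively pay Pb = Ps − 38, where Ps is the price sellers receive.
On the curves, Pb = 154 - 0.4Q and Ps = 736/7 + (1/7)Q; the wedge Ps − Pb = 38 gives 736/7 + (1/7)Q − (154 - 0.4Q) = 38, so Q' = 160.
Then Pb = 154 − 0.4·160 = 90 and Ps = 736/7 + (1/7)·160 = 128.
Buyers' price falls by P* − Pb = 118 − 90 = 28; sellers' price rises by Ps − P* = 128 − 118 = 10.
So consumers capture 28/38 = 14/19 of each unit of subsidy.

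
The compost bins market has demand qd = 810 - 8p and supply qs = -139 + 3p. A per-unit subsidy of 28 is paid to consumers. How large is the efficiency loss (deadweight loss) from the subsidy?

Deadweight loss = 9408/11

Pre-subsidy: 810 - 8p = -139 + 3p gives p* = 949/11, q* = 1318/11.
With the rebate, buyers effectively pay pb = ps − 28, where ps is the price sellers receive.
Demand in terms of ps becomes qd = 810 − 8(ps − 28) = 1034 - 8ps. Setting this equal to supply: 1034 - 8ps = -139 + 3ps, so ps = 1173/11.
Buyers pay pb = 1173/11 − 28 = 865/11; q' = -139 + 3·(1173/11) = 1990/11.
The subsidy expands output by 1990/11 − 1318/11 = 672/11 past the efficient level; on those units the gap between marginal cost and willingness to pay runs from 0 up to 28.
DWL = ½ × 28 × 672/11 = 9408/11.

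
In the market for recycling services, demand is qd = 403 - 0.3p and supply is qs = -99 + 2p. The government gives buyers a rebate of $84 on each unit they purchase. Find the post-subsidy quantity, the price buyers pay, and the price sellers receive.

Pre-subsidy: 403 - 0.3p = -99 + 2p gives p* = 5020/23, q* = 7763/23.
With the rebate, buyers effectively pay pb = ps − 84, where ps is the price sellers receive.
Demand in terms of ps becomes qd = 403 − 0.3(ps − 84) = 428.2 - 0.3ps. Setting this equal to supply: 428.2 - 0.3ps = -99 + 2ps, so ps = 5272/23.
Buyers pay pb = 5272/23 − 84 = 3340/23; q' = -99 + 2·(5272/23) = 8267/23.

q' = 8267/23; buyers pay 3340/23; sellers receive 5272/23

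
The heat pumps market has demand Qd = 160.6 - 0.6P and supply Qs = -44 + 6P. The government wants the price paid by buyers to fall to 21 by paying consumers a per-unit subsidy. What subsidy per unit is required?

At a buyer price of 21, quantity demanded is 160.6 − 0.6·21 = 148.
Sellers supply 148 only when they receive Ps with -44 + 6·Ps = 148, i.e. Ps = 32.
s = Ps − Pb = 32 − 21 = 11.

Required subsidy s = 11 per unit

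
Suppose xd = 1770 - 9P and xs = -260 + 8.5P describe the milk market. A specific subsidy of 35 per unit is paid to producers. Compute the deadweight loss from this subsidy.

Deadweight loss = 2677.5

Pre-subsidy: 1770 - 9P = -260 + 8.5P gives P* = 116, x* = 726.
With the subsidy, sellers receive Ps = Pb + 35 for each unit, where Pb is the price buyers pay.
Supply in terms of Pb becomes xs = -260 + 8.5(Pb + 35) = 37.5 + 8.5Pb. Setting this equal to demand: 1770 - 9Pb = 37.5 + 8.5Pb, so Pb = 99.
Sellers receive Ps = 99 + 35 = 134; x' = 1770 − 9·99 = 879.
The subsidy expands output by 879 − 726 = 153 past the efficient level; on those units the gap between marginal cost and willingness to pay runs from 0 up to 35.
DWL = ½ × 35 × 153 = 2677.5.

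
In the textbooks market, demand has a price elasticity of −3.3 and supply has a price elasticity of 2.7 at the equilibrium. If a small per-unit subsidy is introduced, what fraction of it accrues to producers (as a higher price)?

Producer share = 0.55

For a small subsidy around the equilibrium, the benefit split depends on the relative slopes, which at a point are proportional to the elasticities.
Buyer share = εs/(εs + |εd|) = 2.7/(2.7 + 3.3) = 0.45; seller share = |εd|/(εs + |εd|) = 0.55.
So producers capture 0.55 of the subsidy.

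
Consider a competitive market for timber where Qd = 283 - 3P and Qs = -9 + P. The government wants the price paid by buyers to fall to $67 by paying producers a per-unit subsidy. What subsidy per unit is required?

At a buyer price of 67, quantity demanded is 283 − 3·67 = 82.
Sellers supply 82 only when they receive Ps with -9 + 1·Ps = 82, i.e. Ps = 91.
s = Ps − Pb = 91 − 67 = 24.

Required subsidy s = $24 per unit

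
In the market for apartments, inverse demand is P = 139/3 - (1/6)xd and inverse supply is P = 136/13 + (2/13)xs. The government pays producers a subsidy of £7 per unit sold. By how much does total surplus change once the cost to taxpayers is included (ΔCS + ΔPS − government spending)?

Pre-subsidy: 139/3 - (1/6)x = 136/13 + (2/13)x gives x* = 111.92 and P* = 27.68.
With the subsidy, sellers receive Ps = Pb + 7 for each unit, where Pb is the price buyers pay.
On the curves, Pb = 139/3 - (1/6)x and Ps = 136/13 + (2/13)x; the wedge Ps − Pb = 7 gives 136/13 + (2/13)x − (139/3 - (1/6)x) = 7, so x' = 133.76.
Then Pb = 139/3 − (1/6)·133.76 = 24.04 and Ps = 136/13 + (2/13)·133.76 = 31.04.
ΔCS = ½(111.92 + 133.76)(27.68 − 24.04) = 447.1376; ΔPS = ½(111.92 + 133.76)(31.04 − 27.68) = 412.7424.
Government spending = 7 × 133.76 = 936.32.
Net change = 447.1376 + 412.7424 − 936.32 = -76.44. The loss equals the DWL triangle ½·7·21.84.

Net change in total surplus = -£76.44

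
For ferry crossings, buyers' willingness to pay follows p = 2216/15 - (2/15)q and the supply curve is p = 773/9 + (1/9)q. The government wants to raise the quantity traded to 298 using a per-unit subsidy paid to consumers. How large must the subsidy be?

At q = 298, from the demand curve buyers pay pb = 2216/15 − (2/15)·298 = 108; from the supply curve sellers need ps = 773/9 + (1/9)·298 = 119.
The subsidy must fill the gap: s = ps − pb = 119 − 108 = 11.

Required subsidy s = 11 per unit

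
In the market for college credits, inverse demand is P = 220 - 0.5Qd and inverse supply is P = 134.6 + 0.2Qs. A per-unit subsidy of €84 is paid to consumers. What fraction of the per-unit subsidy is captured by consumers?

Pre-subsidy: 220 - 0.5Q = 134.6 + 0.2Q gives Q* = 122 and P* = 159.
With the rebate, buyers effectively pay Pb = Ps − 84, where Ps is the price sellers receive.
On the curves, Pb = 220 - 0.5Q and Ps = 134.6 + 0.2Q; the wedge Ps − Pb = 84 gives 134.6 + 0.2Q − (220 - 0.5Q) = 84, so Q' = 242.
Then Pb = 220 − 0.5·242 = 99 and Ps = 134.6 + 0.2·242 = 183.
Buyers' price falls by P* − Pb = 159 − 99 = 60; sellers' price rises by Ps − P* = 183 − 159 = 24.
So consumers capture 60/84 = 5/7 of each unit of subsidy.

Consumer share = 5/7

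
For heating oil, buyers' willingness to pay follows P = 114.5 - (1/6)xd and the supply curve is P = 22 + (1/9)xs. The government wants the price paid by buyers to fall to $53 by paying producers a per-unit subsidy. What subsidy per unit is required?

At a buyer price of 53, quantity demanded is 687 − 6·53 = 369.
Sellers supply 369 only when they receive Ps = 22 + (1/9)·369 = 63.
s = Ps − Pb = 63 − 53 = 10.

Required subsidy s = $10 per unit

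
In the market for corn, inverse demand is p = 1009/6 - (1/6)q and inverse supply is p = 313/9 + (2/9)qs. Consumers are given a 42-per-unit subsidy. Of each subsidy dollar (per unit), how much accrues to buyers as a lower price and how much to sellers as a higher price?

Pre-subsidy: 1009/6 - (1/6)q = 313/9 + (2/9)q gives q* = 343 and p* = 111.
With the rebate, buyers effectively pay pb = ps − 42, where ps is the price sellers receive.
On the curves, pb = 1009/6 - (1/6)q and ps = 313/9 + (2/9)q; the wedge ps − pb = 42 gives 313/9 + (2/9)q − (1009/6 - (1/6)q) = 42, so q' = 451.
Then pb = 1009/6 − (1/6)·451 = 93 and ps = 313/9 + (2/9)·451 = 135.
Buyers' price falls by p* − pb = 111 − 93 = 18; sellers' price rises by ps − p* = 135 − 111 = 24.

Buyers gain 18 per unit; sellers gain 24 per unit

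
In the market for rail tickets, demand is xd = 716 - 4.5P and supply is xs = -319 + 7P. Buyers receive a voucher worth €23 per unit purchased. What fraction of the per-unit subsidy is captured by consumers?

Pre-subsidy: 716 - 4.5P = -319 + 7P gives P* = 90, x* = 311.
With the rebate, buyers effectively pay Pb = Ps − 23, where Ps is the price sellers receive.
Demand in terms of Ps becomes xd = 716 − 4.5(Ps − 23) = 819.5 - 4.5Ps. Setting this equal to supply: 819.5 - 4.5Ps = -319 + 7Ps, so Ps = 99.
Buyers pay Pb = 99 − 23 = 76; x' = -319 + 7·99 = 374.
Buyers' price falls by P* − Pb = 90 − 76 = 14; sellers' price rises by Ps − P* = 99 − 90 = 9.
So consumers capture 14/23 = 14/23 of each unit of subsidy.

Consumer share = 14/23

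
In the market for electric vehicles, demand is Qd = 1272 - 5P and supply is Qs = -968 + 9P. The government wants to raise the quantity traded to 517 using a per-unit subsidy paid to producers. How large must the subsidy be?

At Q = 517, invert demand for the buyer price: Pb = (1272 − 517)/5 = 151; invert supply for the seller price: Ps = (517 − (-968))/9 = 165.
The subsidy must fill the gap: s = Ps − Pb = 165 − 151 = 14.

Required subsidy s = 14 per unit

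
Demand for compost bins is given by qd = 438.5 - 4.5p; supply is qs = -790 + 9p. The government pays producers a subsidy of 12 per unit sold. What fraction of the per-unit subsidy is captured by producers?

Producer share = 1/3

Pre-subsidy: 438.5 - 4.5p = -790 + 9p gives p* = 91, q* = 29.
With the subsidy, sellers receive ps = pb + 12 for each unit, where pb is the price buyers pay.
Supply in terms of pb becomes qs = -790 + 9(pb + 12) = -682 + 9pb. Setting this equal to demand: 438.5 - 4.5pb = -682 + 9pb, so pb = 83.
Sellers receive ps = 83 + 12 = 95; q' = 438.5 − 4.5·83 = 65.
Buyers' price falls by p* − pb = 91 − 83 = 8; sellers' price rises by ps − p* = 95 − 91 = 4.
So producers capture 4/12 = 1/3 of each unit of subsidy.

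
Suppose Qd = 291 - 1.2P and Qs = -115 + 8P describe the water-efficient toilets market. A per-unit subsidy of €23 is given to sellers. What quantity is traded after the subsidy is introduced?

Q' = 6027/23

Pre-subsidy: 291 - 1.2P = -115 + 8P gives P* = 1015/23, Q* = 5475/23.
With the subsidy, sellers receive Ps = Pb + 23 for each unit, where Pb is the price buyers pay.
Supply in terms of Pb becomes Qs = -115 + 8(Pb + 23) = 69 + 8Pb. Setting this equal to demand: 291 - 1.2Pb = 69 + 8Pb, so Pb = 555/23.
Sellers receive Ps = 555/23 + 23 = 1084/23; Q' = 291 − 1.2·(555/23) = 6027/23.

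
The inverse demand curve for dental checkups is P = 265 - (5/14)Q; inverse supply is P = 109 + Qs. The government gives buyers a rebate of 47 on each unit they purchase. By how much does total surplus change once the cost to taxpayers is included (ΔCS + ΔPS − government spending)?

Pre-subsidy: 265 - (5/14)Q = 109 + Q gives Q* = 2184/19 and P* = 4255/19.
With the rebate, buyers effectively pay Pb = Ps − 47, where Ps is the price sellers receive.
On the curves, Pb = 265 - (5/14)Q and Ps = 109 + Q; the wedge Ps − Pb = 47 gives 109 + Q − (265 - (5/14)Q) = 47, so Q' = 2842/19.
Then Pb = 265 − (5/14)·(2842/19) = 4020/19 and Ps = 109 + 1·(2842/19) = 4913/19.
ΔCS = ½(2184/19 + 2842/19)(4255/19 − 4020/19) = 590555/361; ΔPS = ½(2184/19 + 2842/19)(4913/19 − 4255/19) = 1653554/361.
Government spending = 47 × 2842/19 = 133574/19.
Net change = 590555/361 + 1653554/361 − 133574/19 = -15463/19. The loss equals the DWL triangle ½·47·658/19.

Net change in total surplus = -15463/19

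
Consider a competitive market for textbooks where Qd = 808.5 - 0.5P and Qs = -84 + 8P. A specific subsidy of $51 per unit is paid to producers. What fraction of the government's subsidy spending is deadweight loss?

DWL / government spending = 1/65

Pre-subsidy: 808.5 - 0.5P = -84 + 8P gives P* = 105, Q* = 756.
With the subsidy, sellers receive Ps = Pb + 51 for each unit, where Pb is the price buyers pay.
Supply in terms of Pb becomes Qs = -84 + 8(Pb + 51) = 324 + 8Pb. Setting this equal to demand: 808.5 - 0.5Pb = 324 + 8Pb, so Pb = 57.
Sellers receive Ps = 57 + 51 = 108; Q' = 808.5 − 0.5·57 = 780.
ΔCS = ½(756 + 780)(105 − 57) = 36864; ΔPS = ½(756 + 780)(108 − 105) = 2304.
Government spending = 51 × 780 = 39780.
DWL = ½ × 51 × (780 − 756) = 612; fraction = 612 / 39780 = 1/65.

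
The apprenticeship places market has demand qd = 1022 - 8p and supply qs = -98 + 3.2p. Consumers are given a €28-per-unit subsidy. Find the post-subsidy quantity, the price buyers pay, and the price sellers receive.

q' = 286; buyers pay €92; sellers receive €120

Pre-subsidy: 1022 - 8p = -98 + 3.2p gives p* = 100, q* = 222.
With the rebate, buyers effectively pay pb = ps − 28, where ps is the price sellers receive.
Demand in terms of ps becomes qd = 1022 − 8(ps − 28) = 1246 - 8ps. Setting this equal to supply: 1246 - 8ps = -98 + 3.2ps, so ps = 120.
Buyers pay pb = 120 − 28 = 92; q' = -98 + 3.2·120 = 286.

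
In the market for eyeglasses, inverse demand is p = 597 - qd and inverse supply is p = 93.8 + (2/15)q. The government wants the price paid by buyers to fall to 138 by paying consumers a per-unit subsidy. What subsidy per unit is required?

Required subsidy s = 17 per unit

At a buyer price of 138, quantity demanded is 597 − 1·138 = 459.
Sellers supply 459 only when they receive ps = 93.8 + (2/15)·459 = 155.
s = ps − pb = 155 − 138 = 17.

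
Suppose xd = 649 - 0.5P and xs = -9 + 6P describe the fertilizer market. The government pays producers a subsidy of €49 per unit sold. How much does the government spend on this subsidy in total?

Pre-subsidy: 649 - 0.5P = -9 + 6P gives P* = 1316/13, x* = 7779/13.
With the subsidy, sellers receive Ps = Pb + 49 for each unit, where Pb is the price buyers pay.
Supply in terms of Pb becomes xs = -9 + 6(Pb + 49) = 285 + 6Pb. Setting this equal to demand: 649 - 0.5Pb = 285 + 6Pb, so Pb = 56.
Sellers receive Ps = 56 + 49 = 105; x' = 649 − 0.5·56 = 621.
Government outlay = subsidy × quantity = 49 × 621 = 30429.

Government cost = €30429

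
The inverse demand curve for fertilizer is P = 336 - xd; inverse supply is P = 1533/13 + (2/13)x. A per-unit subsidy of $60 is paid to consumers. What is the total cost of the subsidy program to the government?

Government cost = $14460

Pre-subsidy: 336 - x = 1533/13 + (2/13)x gives x* = 189 and P* = 147.
With the rebate, buyers effectively pay Pb = Ps − 60, where Ps is the price sellers receive.
On the curves, Pb = 336 - x and Ps = 1533/13 + (2/13)x; the wedge Ps − Pb = 60 gives 1533/13 + (2/13)x − (336 - x) = 60, so x' = 241.
Then Pb = 336 − 1·241 = 95 and Ps = 1533/13 + (2/13)·241 = 155.
Government outlay = subsidy × quantity = 60 × 241 = 14460.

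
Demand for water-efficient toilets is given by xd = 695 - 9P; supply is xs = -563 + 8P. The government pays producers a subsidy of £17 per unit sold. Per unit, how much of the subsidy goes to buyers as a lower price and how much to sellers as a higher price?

Buyers gain £8 per unit; sellers gain £9 per unit

Pre-subsidy: 695 - 9P = -563 + 8P gives P* = 74, x* = 29.
With the subsidy, sellers receive Ps = Pb + 17 for each unit, where Pb is the price buyers pay.
Supply in terms of Pb becomes xs = -563 + 8(Pb + 17) = -427 + 8Pb. Setting this equal to demand: 695 - 9Pb = -427 + 8Pb, so Pb = 66.
Sellers receive Ps = 66 + 17 = 83; x' = 695 − 9·66 = 101.
Buyers' price falls by P* − Pb = 74 − 66 = 8; sellers' price rises by Ps − P* = 83 − 74 = 9.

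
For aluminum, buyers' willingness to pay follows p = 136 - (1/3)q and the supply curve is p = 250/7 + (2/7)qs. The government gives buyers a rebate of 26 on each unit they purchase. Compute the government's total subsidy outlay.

Government cost = 5304

Pre-subsidy: 136 - (1/3)q = 250/7 + (2/7)q gives q* = 162 and p* = 82.
With the rebate, buyers effectively pay pb = ps − 26, where ps is the price sellers receive.
On the curves, pb = 136 - (1/3)q and ps = 250/7 + (2/7)q; the wedge ps − pb = 26 gives 250/7 + (2/7)q − (136 - (1/3)q) = 26, so q' = 204.
Then pb = 136 − (1/3)·204 = 68 and ps = 250/7 + (2/7)·204 = 94.
Government outlay = subsidy × quantity = 26 × 204 = 5304.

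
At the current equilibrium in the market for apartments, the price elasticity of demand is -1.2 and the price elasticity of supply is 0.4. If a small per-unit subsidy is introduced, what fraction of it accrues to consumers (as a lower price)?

Consumer share = 0.25

For a small subsidy around the equilibrium, the benefit split depends on the relative slopes, which at a point are proportional to the elasticities.
Buyer share = εs/(εs + |εd|) = 0.4/(0.4 + 1.2) = 0.25; seller share = |εd|/(εs + |εd|) = 0.75.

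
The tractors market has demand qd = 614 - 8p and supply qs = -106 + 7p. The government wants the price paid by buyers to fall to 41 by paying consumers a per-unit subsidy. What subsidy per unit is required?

Required subsidy s = 15 per unit

At a buyer price of 41, quantity demanded is 614 − 8·41 = 286.
Sellers supply 286 only when they receive ps with -106 + 7·ps = 286, i.e. ps = 56.
s = ps − pb = 56 − 41 = 15.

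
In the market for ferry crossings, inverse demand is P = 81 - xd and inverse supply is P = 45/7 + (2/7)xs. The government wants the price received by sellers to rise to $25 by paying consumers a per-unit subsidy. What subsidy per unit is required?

Required subsidy s = $9 per unit

At a seller price of 25, quantity supplied is -22.5 + 3.5·25 = 65.
Buyers absorb 65 only when they pay Pb = 81 − 1·65 = 16.
s = Ps − Pb = 25 − 16 = 9.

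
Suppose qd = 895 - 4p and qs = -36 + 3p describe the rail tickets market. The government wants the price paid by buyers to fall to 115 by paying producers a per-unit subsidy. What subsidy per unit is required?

Required subsidy s = 42 per unit

At a buyer price of 115, quantity demanded is 895 − 4·115 = 435.
Sellers supply 435 only when they receive ps with -36 + 3·ps = 435, i.e. ps = 157.
s = ps − pb = 157 − 115 = 42.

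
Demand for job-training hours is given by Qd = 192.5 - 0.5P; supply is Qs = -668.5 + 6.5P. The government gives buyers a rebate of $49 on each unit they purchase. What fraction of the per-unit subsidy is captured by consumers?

Pre-subsidy: 192.5 - 0.5P = -668.5 + 6.5P gives P* = 123, Q* = 131.
With the rebate, buyers effectively pay Pb = Ps − 49, where Ps is the price sellers receive.
Demand in terms of Ps becomes Qd = 192.5 − 0.5(Ps − 49) = 217 - 0.5Ps. Setting this equal to supply: 217 - 0.5Ps = -668.5 + 6.5Ps, so Ps = 126.5.
Buyers pay Pb = 126.5 − 49 = 77.5; Q' = -668.5 + 6.5·126.5 = 153.75.
Buyers' price falls by P* − Pb = 123 − 77.5 = 45.5; sellers' price rises by Ps − P* = 126.5 − 123 = 3.5.
So consumers capture 45.5/49 = 13/14 of each unit of subsidy.

Consumer share = 13/14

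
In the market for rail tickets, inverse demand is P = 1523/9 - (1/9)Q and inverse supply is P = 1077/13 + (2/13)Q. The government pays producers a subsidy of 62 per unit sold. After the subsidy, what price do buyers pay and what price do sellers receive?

Buyers pay 107; sellers receive 169

Pre-subsidy: 1523/9 - (1/9)Q = 1077/13 + (2/13)Q gives Q* = 326 and P* = 133.
With the subsidy, sellers receive Ps = Pb + 62 for each unit, where Pb is the price buyers pay.
On the curves, Pb = 1523/9 - (1/9)Q and Ps = 1077/13 + (2/13)Q; the wedge Ps − Pb = 62 gives 1077/13 + (2/13)Q − (1523/9 - (1/9)Q) = 62, so Q' = 560.
Then Pb = 1523/9 − (1/9)·560 = 107 and Ps = 1077/13 + (2/13)·560 = 169.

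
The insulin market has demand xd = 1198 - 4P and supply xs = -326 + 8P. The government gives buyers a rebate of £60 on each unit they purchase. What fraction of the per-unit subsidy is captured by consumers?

Consumer share = 2/3

Pre-subsidy: 1198 - 4P = -326 + 8P gives P* = 127, x* = 690.
With the rebate, buyers effectively pay Pb = Ps − 60, where Ps is the price sellers receive.
Demand in terms of Ps becomes xd = 1198 − 4(Ps − 60) = 1438 - 4Ps. Setting this equal to supply: 1438 - 4Ps = -326 + 8Ps, so Ps = 147.
Buyers pay Pb = 147 − 60 = 87; x' = -326 + 8·147 = 850.
Buyers' price falls by P* − Pb = 127 − 87 = 40; sellers' price rises by Ps − P* = 147 − 127 = 20.
So consumers capture 40/60 = 2/3 of each unit of subsidy.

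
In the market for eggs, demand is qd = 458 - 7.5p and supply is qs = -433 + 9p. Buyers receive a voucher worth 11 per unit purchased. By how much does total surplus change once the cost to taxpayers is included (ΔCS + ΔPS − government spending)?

Pre-subsidy: 458 - 7.5p = -433 + 9p gives p* = 54, q* = 53.
With the rebate, buyers effectively pay pb = ps − 11, where ps is the price sellers receive.
Demand in terms of ps becomes qd = 458 − 7.5(ps − 11) = 540.5 - 7.5ps. Setting this equal to supply: 540.5 - 7.5ps = -433 + 9ps, so ps = 59.
Buyers pay pb = 59 − 11 = 48; q' = -433 + 9·59 = 98.
ΔCS = ½(53 + 98)(54 − 48) = 453; ΔPS = ½(53 + 98)(59 − 54) = 377.5.
Government spending = 11 × 98 = 1078.
Net change = 453 + 377.5 − 1078 = -247.5. The loss equals the DWL triangle ½·11·45.

Net change in total surplus = -247.5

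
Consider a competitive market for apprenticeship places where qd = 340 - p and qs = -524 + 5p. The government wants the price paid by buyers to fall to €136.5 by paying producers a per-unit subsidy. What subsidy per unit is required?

Required subsidy s = €9 per unit

At a buyer price of 136.5, quantity demanded is 340 − 1·136.5 = 203.5.
Sellers supply 203.5 only when they receive ps with -524 + 5·ps = 203.5, i.e. ps = 145.5.
s = ps − pb = 145.5 − 136.5 = 9.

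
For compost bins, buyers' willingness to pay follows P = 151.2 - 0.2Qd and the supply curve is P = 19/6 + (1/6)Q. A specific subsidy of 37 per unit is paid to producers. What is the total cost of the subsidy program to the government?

Government cost = 205387/11

Pre-subsidy: 151.2 - 0.2Q = 19/6 + (1/6)Q gives Q* = 4441/11 and P* = 775/11.
With the subsidy, sellers receive Ps = Pb + 37 for each unit, where Pb is the price buyers pay.
On the curves, Pb = 151.2 - 0.2Q and Ps = 19/6 + (1/6)Q; the wedge Ps − Pb = 37 gives 19/6 + (1/6)Q − (151.2 - 0.2Q) = 37, so Q' = 5551/11.
Then Pb = 151.2 − 0.2·(5551/11) = 553/11 and Ps = 19/6 + (1/6)·(5551/11) = 960/11.
Government outlay = subsidy × quantity = 37 × 5551/11 = 205387/11.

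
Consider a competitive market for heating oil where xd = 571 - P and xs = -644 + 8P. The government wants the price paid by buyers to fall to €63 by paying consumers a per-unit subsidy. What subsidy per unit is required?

At a buyer price of 63, quantity demanded is 571 − 1·63 = 508.
Sellers supply 508 only when they receive Ps with -644 + 8·Ps = 508, i.e. Ps = 144.
s = Ps − Pb = 144 − 63 = 81.

Required subsidy s = €81 per unit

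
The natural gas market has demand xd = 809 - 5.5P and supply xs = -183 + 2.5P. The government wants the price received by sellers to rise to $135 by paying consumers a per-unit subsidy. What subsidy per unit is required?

Required subsidy s = $16 per unit

At a seller price of 135, quantity supplied is -183 + 2.5·135 = 154.5.
Buyers absorb 154.5 only when they pay Pb with 809 − 5.5·Pb = 154.5, i.e. Pb = 119.
s = Ps − Pb = 135 − 119 = 16.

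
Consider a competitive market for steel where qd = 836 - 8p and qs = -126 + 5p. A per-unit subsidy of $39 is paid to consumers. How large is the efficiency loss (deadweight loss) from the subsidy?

Deadweight loss = $2340

Pre-subsidy: 836 - 8p = -126 + 5p gives p* = 74, q* = 244.
With the rebate, buyers effectively pay pb = ps − 39, where ps is the price sellers receive.
Demand in terms of ps becomes qd = 836 − 8(ps − 39) = 1148 - 8ps. Setting this equal to supply: 1148 - 8ps = -126 + 5ps, so ps = 98.
Buyers pay pb = 98 − 39 = 59; q' = -126 + 5·98 = 364.
The subsidy expands output by 364 − 244 = 120 past the efficient level; on those units the gap between marginal cost and willingness to pay runs from 0 up to 39.
DWL = ½ × 39 × 120 = 2340.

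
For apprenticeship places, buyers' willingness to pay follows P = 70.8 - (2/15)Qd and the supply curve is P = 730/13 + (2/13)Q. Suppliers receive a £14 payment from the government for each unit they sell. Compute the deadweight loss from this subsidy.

Deadweight loss = £341.25

Pre-subsidy: 70.8 - (2/15)Q = 730/13 + (2/13)Q gives Q* = 51 and P* = 64.
With the subsidy, sellers receive Ps = Pb + 14 for each unit, where Pb is the price buyers pay.
On the curves, Pb = 70.8 - (2/15)Q and Ps = 730/13 + (2/13)Q; the wedge Ps − Pb = 14 gives 730/13 + (2/13)Q − (70.8 - (2/15)Q) = 14, so Q' = 99.75.
Then Pb = 70.8 − (2/15)·99.75 = 57.5 and Ps = 730/13 + (2/13)·99.75 = 71.5.
The subsidy expands output by 99.75 − 51 = 48.75 past the efficient level; on those units the gap between marginal cost and willingness to pay runs from 0 up to 14.
DWL = ½ × 14 × 48.75 = 341.25.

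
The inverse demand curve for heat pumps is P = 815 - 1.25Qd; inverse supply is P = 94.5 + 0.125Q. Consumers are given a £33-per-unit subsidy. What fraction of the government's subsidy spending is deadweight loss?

Pre-subsidy: 815 - 1.25Q = 94.5 + 0.125Q gives Q* = 524 and P* = 160.
With the rebate, buyers effectively pay Pb = Ps − 33, where Ps is the price sellers receive.
On the curves, Pb = 815 - 1.25Q and Ps = 94.5 + 0.125Q; the wedge Ps − Pb = 33 gives 94.5 + 0.125Q − (815 - 1.25Q) = 33, so Q' = 548.
Then Pb = 815 − 1.25·548 = 130 and Ps = 94.5 + 0.125·548 = 163.
ΔCS = ½(524 + 548)(160 − 130) = 16080; ΔPS = ½(524 + 548)(163 − 160) = 1608.
Government spending = 33 × 548 = 18084.
DWL = ½ × 33 × (548 − 524) = 396; fraction = 396 / 18084 = 3/137.

DWL / government spending = 3/137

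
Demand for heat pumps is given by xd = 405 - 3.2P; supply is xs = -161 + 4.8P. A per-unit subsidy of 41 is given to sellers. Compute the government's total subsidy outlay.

Government cost = 10550.12

Pre-subsidy: 405 - 3.2P = -161 + 4.8P gives P* = 70.75, x* = 178.6.
With the subsidy, sellers receive Ps = Pb + 41 for each unit, where Pb is the price buyers pay.
Supply in terms of Pb becomes xs = -161 + 4.8(Pb + 41) = 35.8 + 4.8Pb. Setting this equal to demand: 405 - 3.2Pb = 35.8 + 4.8Pb, so Pb = 46.15.
Sellers receive Ps = 46.15 + 41 = 87.15; x' = 405 − 3.2·46.15 = 257.32.
Government outlay = subsidy × quantity = 41 × 257.32 = 10550.12.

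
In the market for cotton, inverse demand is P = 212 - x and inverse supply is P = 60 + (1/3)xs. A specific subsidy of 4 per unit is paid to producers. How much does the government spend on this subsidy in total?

Government cost = 468

Pre-subsidy: 212 - x = 60 + (1/3)x gives x* = 114 and P* = 98.
With the subsidy, sellers receive Ps = Pb + 4 for each unit, where Pb is the price buyers pay.
On the curves, Pb = 212 - x and Ps = 60 + (1/3)x; the wedge Ps − Pb = 4 gives 60 + (1/3)x − (212 - x) = 4, so x' = 117.
Then Pb = 212 − 1·117 = 95 and Ps = 60 + (1/3)·117 = 99.
Government outlay = subsidy × quantity = 4 × 117 = 468.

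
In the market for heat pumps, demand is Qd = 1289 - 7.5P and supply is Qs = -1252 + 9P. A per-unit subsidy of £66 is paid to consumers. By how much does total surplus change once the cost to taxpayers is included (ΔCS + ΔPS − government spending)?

Pre-subsidy: 1289 - 7.5P = -1252 + 9P gives P* = 154, Q* = 134.
With the rebate, buyers effectively pay Pb = Ps − 66, where Ps is the price sellers receive.
Demand in terms of Ps becomes Qd = 1289 − 7.5(Ps − 66) = 1784 - 7.5Ps. Setting this equal to supply: 1784 - 7.5Ps = -1252 + 9Ps, so Ps = 184.
Buyers pay Pb = 184 − 66 = 118; Q' = -1252 + 9·184 = 404.
ΔCS = ½(134 + 404)(154 − 118) = 9684; ΔPS = ½(134 + 404)(184 − 154) = 8070.
Government spending = 66 × 404 = 26664.
Net change = 9684 + 8070 − 26664 = -8910. The loss equals the DWL triangle ½·66·270.

Net change in total surplus = -£8910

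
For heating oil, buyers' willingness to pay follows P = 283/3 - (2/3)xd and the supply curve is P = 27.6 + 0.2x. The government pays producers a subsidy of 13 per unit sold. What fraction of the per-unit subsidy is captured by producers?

Pre-subsidy: 283/3 - (2/3)x = 27.6 + 0.2x gives x* = 77 and P* = 43.
With the subsidy, sellers receive Ps = Pb + 13 for each unit, where Pb is the price buyers pay.
On the curves, Pb = 283/3 - (2/3)x and Ps = 27.6 + 0.2x; the wedge Ps − Pb = 13 gives 27.6 + 0.2x − (283/3 - (2/3)x) = 13, so x' = 92.
Then Pb = 283/3 − (2/3)·92 = 33 and Ps = 27.6 + 0.2·92 = 46.
Buyers' price falls by P* − Pb = 43 − 33 = 10; sellers' price rises by Ps − P* = 46 − 43 = 3.
So producers capture 3/13 = 3/13 of each unit of subsidy.

Producer share = 3/13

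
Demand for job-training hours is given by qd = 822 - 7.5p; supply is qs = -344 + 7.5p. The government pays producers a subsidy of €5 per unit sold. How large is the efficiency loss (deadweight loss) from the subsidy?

Deadweight loss = €46.875

Pre-subsidy: 822 - 7.5p = -344 + 7.5p gives p* = 1166/15, q* = 239.
With the subsidy, sellers receive ps = pb + 5 for each unit, where pb is the price buyers pay.
Supply in terms of pb becomes qs = -344 + 7.5(pb + 5) = -306.5 + 7.5pb. Setting this equal to demand: 822 - 7.5pb = -306.5 + 7.5pb, so pb = 2257/30.
Sellers receive ps = 2257/30 + 5 = 2407/30; q' = 822 − 7.5·(2257/30) = 257.75.
The subsidy expands output by 257.75 − 239 = 18.75 past the efficient level; on those units the gap between marginal cost and willingness to pay runs from 0 up to 5.
DWL = ½ × 5 × 18.75 = 46.875.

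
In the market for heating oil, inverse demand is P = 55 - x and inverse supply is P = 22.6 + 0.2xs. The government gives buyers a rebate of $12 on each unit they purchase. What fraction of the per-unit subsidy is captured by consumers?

Pre-subsidy: 55 - x = 22.6 + 0.2x gives x* = 27 and P* = 28.
With the rebate, buyers effectively pay Pb = Ps − 12, where Ps is the price sellers receive.
On the curves, Pb = 55 - x and Ps = 22.6 + 0.2x; the wedge Ps − Pb = 12 gives 22.6 + 0.2x − (55 - x) = 12, so x' = 37.
Then Pb = 55 − 1·37 = 18 and Ps = 22.6 + 0.2·37 = 30.
Buyers' price falls by P* − Pb = 28 − 18 = 10; sellers' price rises by Ps − P* = 30 − 28 = 2.
So consumers capture 10/12 = 5/6 of each unit of subsidy.

Consumer share = 5/6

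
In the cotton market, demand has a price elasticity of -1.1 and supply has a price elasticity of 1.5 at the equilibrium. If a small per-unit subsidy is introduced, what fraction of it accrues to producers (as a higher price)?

For a small subsidy around the equilibrium, the benefit split depends on the relative slopes, which at a point are proportional to the elasticities.
Buyer share = εs/(εs + |εd|) = 1.5/(1.5 + 1.1) = 15/26; seller share = |εd|/(εs + |εd|) = 11/26.
So producers capture 11/26 of the subsidy.

Producer share = 11/26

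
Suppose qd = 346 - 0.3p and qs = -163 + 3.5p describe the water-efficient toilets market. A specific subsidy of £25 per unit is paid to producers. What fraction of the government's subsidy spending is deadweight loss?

Pre-subsidy: 346 - 0.3p = -163 + 3.5p gives p* = 2545/19, q* = 11621/38.
With the subsidy, sellers receive ps = pb + 25 for each unit, where pb is the price buyers pay.
Supply in terms of pb becomes qs = -163 + 3.5(pb + 25) = -75.5 + 3.5pb. Setting this equal to demand: 346 - 0.3pb = -75.5 + 3.5pb, so pb = 4215/38.
Sellers receive ps = 4215/38 + 25 = 5165/38; q' = 346 − 0.3·(4215/38) = 23767/76.
ΔCS = ½(11621/38 + 23767/76)(2545/19 − 4215/38) = 41132875/5776; ΔPS = ½(11621/38 + 23767/76)(5165/38 − 2545/19) = 3525675/5776.
Government spending = 25 × 23767/76 = 594175/76.
DWL = ½ × 25 × (23767/76 − 11621/38) = 13125/152; fraction = (13125/152) / (594175/76) = 525/47534.

DWL / government spending = 525/47534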